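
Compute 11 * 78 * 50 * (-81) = -3474900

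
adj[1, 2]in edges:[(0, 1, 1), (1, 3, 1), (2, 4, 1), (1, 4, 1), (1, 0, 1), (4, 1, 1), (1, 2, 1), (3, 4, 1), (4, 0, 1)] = 1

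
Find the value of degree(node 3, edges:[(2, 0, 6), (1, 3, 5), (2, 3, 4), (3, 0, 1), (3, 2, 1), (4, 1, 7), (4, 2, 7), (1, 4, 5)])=4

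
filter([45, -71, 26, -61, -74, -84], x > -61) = keep x where x > -61: 45✓, -71✗, 26✓, -61✗, -74✗, -84✗
= [45, 26]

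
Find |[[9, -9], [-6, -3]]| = -81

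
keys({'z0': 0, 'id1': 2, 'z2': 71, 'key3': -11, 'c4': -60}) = ['z0', 'id1', 'z2', 'key3', 'c4']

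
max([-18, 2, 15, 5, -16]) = 15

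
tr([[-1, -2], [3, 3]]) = diagonal: (-1) + 3
= 2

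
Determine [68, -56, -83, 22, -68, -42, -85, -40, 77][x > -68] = [68, -56, 22, -42, -40, 77]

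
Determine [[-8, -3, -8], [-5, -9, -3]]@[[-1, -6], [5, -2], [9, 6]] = C[0][0] = (-8)*(-1) + (-3)*(5) + (-8)*(9) = -79
C[0][1] = (-8)*(-6) + (-3)*(-2) + (-8)*(6) = 6
C[1][0] = (-5)*(-1) + (-9)*(5) + (-3)*(9) = -67
C[1][1] = (-5)*(-6) + (-9)*(-2) + (-3)*(6) = 30
= [[-79, 6], [-67, 30]]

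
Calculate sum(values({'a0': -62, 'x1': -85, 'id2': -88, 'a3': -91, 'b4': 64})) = (-62) + (-85) + (-88) + (-91) + 64
= -262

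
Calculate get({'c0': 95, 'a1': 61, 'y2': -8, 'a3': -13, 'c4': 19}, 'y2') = -8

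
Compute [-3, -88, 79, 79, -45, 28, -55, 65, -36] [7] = 65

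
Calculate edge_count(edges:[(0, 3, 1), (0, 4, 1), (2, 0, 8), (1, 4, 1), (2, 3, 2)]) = 5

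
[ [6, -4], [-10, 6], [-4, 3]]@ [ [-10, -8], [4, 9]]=C[0][0] = (6)*(-10) + (-4)*(4) = -76
C[0][1] = (6)*(-8) + (-4)*(9) = -84
C[1][0] = (-10)*(-10) + (6)*(4) = 124
C[1][1] = (-10)*(-8) + (6)*(9) = 134
C[2][0] = (-4)*(-10) + (3)*(4) = 52
C[2][1] = (-4)*(-8) + (3)*(9) = 59
= [[-76, -84], [124, 134], [52, 59]]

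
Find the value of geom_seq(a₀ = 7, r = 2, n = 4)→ a_0 = 7*2^0 = 7
a_1 = 7*2^1 = 14
a_2 = 7*2^2 = 28
...
= [7, 14, 28, 56]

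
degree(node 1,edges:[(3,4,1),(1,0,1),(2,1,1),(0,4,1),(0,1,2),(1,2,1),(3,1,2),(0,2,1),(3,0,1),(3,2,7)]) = incident: (1,0), (2,1), (0,1), (1,2), (3,1)
= 5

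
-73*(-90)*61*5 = 2003850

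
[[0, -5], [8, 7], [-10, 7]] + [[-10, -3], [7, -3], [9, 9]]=[[-10, -8], [15, 4], [-1, 16]]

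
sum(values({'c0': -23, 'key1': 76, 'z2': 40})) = (-23) + 76 + 40
= 93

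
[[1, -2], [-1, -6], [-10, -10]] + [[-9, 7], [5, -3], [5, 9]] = [[-8, 5], [4, -9], [-5, -1]]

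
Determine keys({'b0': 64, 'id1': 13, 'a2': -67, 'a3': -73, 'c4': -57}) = ['b0', 'id1', 'a2', 'a3', 'c4']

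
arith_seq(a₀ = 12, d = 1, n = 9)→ a_0 = 12 + 0*1 = 12
a_1 = 12 + 1*1 = 13
a_2 = 12 + 2*1 = 14
...
= [12, 13, 14, 15, 16, 17, 18, 19, 20]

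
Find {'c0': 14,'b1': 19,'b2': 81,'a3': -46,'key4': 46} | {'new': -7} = {'c0': 14, 'b1': 19, 'b2': 81, 'a3': -46, 'key4': 46, 'new': -7}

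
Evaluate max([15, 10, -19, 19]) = 19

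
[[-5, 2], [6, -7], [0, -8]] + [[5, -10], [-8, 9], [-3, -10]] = [[0, -8], [-2, 2], [-3, -18]]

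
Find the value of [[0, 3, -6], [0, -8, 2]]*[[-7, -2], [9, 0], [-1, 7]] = C[0][0] = (0)*(-7) + (3)*(9) + (-6)*(-1) = 33
C[0][1] = (0)*(-2) + (3)*(0) + (-6)*(7) = -42
C[1][0] = (0)*(-7) + (-8)*(9) + (2)*(-1) = -74
C[1][1] = (0)*(-2) + (-8)*(0) + (2)*(7) = 14
= [[33, -42], [-74, 14]]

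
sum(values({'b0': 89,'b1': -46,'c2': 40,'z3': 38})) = 89 + (-46) + 40 + 38
= 121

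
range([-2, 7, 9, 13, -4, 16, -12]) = 28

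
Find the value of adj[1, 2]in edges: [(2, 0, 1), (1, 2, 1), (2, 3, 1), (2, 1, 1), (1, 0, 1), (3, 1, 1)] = 1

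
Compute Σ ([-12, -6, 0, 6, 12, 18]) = 18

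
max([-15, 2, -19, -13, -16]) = 2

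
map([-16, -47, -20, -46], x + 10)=[-6, -37, -10, -36]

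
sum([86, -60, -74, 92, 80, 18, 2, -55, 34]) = 86 + (-60) + (-74) + 92 + 80 + 18 + 2 + (-55) + 34
= 123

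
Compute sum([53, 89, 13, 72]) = 227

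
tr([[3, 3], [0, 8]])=diagonal: 3 + 8
= 11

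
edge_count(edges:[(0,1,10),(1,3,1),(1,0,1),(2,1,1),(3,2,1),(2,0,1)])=6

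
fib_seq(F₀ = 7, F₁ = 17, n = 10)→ F_2 = F_1 + F_0 = 24
F_3 = F_2 + F_1 = 41
F_4 = F_3 + F_2 = 65
...
= [7, 17, 24, 41, 65, 106, 171, 277, 448, 725]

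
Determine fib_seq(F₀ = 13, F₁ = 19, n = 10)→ [13, 19, 32, 51, 83, 134, 217, 351, 568, 919]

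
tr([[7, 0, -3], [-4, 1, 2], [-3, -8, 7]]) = 15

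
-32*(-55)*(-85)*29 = -4338400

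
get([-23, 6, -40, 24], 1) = 6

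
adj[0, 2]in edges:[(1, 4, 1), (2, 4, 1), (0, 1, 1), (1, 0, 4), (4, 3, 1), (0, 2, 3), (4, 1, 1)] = 3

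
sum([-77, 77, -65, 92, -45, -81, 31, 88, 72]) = 92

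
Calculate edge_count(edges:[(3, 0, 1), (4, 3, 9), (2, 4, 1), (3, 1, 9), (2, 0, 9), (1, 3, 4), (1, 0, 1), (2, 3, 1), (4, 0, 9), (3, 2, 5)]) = 10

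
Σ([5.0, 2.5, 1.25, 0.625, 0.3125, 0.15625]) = 5.0 + 2.5 + 1.25 + 0.625 + 0.3125 + 0.15625
= 9.84375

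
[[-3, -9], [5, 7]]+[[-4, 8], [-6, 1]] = [[-7, -1], [-1, 8]]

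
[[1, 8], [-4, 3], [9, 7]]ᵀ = [[1, -4, 9], [8, 3, 7]]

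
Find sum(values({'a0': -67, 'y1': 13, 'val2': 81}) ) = (-67) + 13 + 81
= 27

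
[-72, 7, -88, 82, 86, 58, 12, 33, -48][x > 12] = keep x where x > 12: -72✗, 7✗, -88✗, 82✓, 86✓, 58✓, 12✗, 33✓, -48✗
= [82, 86, 58, 33]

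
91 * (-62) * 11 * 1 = -62062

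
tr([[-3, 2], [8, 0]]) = diagonal: (-3) + 0
= -3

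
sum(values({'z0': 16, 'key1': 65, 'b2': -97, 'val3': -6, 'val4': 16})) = 16 + 65 + (-97) + (-6) + 16
= -6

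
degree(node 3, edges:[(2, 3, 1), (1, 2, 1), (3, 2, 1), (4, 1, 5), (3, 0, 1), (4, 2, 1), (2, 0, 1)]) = incident: (2,3), (3,2), (3,0)
= 3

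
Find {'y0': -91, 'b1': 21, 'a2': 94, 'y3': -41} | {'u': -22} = {'y0': -91, 'b1': 21, 'a2': 94, 'y3': -41, 'u': -22}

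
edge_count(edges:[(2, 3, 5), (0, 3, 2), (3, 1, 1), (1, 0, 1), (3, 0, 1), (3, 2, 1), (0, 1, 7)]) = 7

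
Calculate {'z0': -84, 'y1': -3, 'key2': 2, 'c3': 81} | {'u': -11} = {'z0': -84, 'y1': -3, 'key2': 2, 'c3': 81, 'u': -11}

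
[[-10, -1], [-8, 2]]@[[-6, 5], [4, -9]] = [[56, -41], [56, -58]]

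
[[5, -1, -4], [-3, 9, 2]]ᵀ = [[5, -3], [-1, 9], [-4, 2]]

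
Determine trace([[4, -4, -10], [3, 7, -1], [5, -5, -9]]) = diagonal: 4 + 7 + (-9)
= 2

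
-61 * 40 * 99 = -241560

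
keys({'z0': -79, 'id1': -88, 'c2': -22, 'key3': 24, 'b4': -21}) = ['z0', 'id1', 'c2', 'key3', 'b4']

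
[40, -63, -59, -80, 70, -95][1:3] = [-63, -59]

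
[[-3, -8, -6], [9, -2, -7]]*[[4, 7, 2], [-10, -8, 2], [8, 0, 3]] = [[20, 43, -40], [0, 79, -7]]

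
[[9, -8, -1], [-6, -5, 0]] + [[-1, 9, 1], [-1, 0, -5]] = [[8, 1, 0], [-7, -5, -5]]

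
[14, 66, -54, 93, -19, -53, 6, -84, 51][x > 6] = [14, 66, 93, 51]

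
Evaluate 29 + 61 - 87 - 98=-95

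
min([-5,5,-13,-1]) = -13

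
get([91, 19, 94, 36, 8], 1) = 19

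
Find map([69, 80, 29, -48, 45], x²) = [4761, 6400, 841, 2304, 2025]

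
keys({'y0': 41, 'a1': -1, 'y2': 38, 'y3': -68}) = ['y0', 'a1', 'y2', 'y3']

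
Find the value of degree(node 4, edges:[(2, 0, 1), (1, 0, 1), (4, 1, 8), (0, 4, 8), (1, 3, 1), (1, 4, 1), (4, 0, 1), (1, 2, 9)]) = 4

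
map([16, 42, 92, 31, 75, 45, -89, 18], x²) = [256, 1764, 8464, 961, 5625, 2025, 7921, 324]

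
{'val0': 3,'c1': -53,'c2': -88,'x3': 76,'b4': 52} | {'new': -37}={'val0': 3, 'c1': -53, 'c2': -88, 'x3': 76, 'b4': 52, 'new': -37}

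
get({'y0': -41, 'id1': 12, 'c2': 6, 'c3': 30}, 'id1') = 12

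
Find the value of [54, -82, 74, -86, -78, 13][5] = 13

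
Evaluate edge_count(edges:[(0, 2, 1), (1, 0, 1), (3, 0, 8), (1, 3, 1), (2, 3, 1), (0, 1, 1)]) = 6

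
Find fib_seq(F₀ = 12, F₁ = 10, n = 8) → [12, 10, 22, 32, 54, 86, 140, 226]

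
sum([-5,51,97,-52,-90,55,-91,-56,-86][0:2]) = 46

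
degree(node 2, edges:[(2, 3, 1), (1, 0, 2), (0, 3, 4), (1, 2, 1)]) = incident: (2,3), (1,2)
= 2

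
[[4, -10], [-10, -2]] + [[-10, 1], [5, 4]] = [[-6, -9], [-5, 2]]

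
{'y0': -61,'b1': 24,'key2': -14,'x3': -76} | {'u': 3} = {'y0': -61, 'b1': 24, 'key2': -14, 'x3': -76, 'u': 3}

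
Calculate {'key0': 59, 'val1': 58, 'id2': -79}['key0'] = 59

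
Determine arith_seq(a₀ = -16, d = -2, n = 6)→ [-16, -18, -20, -22, -24, -26]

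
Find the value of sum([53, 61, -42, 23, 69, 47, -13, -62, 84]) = 53 + 61 + (-42) + 23 + 69 + 47 + (-13) + (-62) + 84
= 220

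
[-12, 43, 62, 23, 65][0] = -12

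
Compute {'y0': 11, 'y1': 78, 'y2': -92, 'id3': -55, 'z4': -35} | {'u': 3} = {'y0': 11, 'y1': 78, 'y2': -92, 'id3': -55, 'z4': -35, 'u': 3}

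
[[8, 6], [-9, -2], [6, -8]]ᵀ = [[8, -9, 6], [6, -2, -8]]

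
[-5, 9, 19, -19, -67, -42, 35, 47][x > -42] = [-5, 9, 19, -19, 35, 47]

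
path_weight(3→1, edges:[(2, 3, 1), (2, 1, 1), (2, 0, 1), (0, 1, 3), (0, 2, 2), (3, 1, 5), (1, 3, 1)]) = 5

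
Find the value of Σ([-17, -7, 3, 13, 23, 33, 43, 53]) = (-17) + (-7) + 3 + 13 + 23 + 33 + 43 + 53
= 144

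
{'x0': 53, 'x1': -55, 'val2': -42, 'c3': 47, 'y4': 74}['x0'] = 53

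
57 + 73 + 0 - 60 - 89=-19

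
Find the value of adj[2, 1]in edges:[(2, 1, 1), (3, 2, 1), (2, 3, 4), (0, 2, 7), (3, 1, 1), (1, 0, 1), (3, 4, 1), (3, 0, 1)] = 1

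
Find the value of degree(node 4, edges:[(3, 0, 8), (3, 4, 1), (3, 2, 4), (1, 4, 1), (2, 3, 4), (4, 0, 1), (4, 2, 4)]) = incident: (3,4), (1,4), (4,0), (4,2)
= 4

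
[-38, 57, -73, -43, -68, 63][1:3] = [57, -73]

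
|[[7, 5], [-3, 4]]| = 43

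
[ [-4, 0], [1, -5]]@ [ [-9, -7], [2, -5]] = [[36, 28], [-19, 18]]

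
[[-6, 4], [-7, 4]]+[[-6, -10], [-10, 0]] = [[-12, -6], [-17, 4]]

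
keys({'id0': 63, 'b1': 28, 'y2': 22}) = ['id0', 'b1', 'y2']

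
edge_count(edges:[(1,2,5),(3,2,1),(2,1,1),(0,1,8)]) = 4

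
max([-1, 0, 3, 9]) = 9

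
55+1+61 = 117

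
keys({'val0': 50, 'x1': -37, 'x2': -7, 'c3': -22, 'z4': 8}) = ['val0', 'x1', 'x2', 'c3', 'z4']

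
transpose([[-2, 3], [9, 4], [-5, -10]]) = [[-2, 9, -5], [3, 4, -10]]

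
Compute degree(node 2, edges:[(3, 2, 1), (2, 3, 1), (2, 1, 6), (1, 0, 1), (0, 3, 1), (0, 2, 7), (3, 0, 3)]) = incident: (3,2), (2,3), (2,1), (0,2)
= 4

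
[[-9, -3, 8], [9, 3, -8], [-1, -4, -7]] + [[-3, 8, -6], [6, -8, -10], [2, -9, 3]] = [[-12, 5, 2], [15, -5, -18], [1, -13, -4]]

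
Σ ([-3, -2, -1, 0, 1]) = -5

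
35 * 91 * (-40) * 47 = -5987800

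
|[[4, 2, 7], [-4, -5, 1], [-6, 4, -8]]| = (1)*(4)*det([[-5, 1], [4, -8]]) + (-1)*(2)*det([[-4, 1], [-6, -8]]) + (1)*(7)*det([[-4, -5], [-6, 4]])
= 144 + -76 + -322
= -254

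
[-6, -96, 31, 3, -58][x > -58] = keep x where x > -58: -6✓, -96✗, 31✓, 3✓, -58✗
= [-6, 31, 3]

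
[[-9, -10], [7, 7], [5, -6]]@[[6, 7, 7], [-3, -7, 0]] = [[-24, 7, -63], [21, 0, 49], [48, 77, 35]]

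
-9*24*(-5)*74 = 79920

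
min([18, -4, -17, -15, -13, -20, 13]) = -20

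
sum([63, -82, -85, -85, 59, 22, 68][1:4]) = slice → [-82, -85, -85]
(-82) + (-85) + (-85)
= -252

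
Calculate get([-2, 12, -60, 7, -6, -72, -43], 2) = -60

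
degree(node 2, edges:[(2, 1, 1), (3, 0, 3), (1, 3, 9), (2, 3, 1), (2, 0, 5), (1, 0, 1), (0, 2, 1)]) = incident: (2,1), (2,3), (2,0), (0,2)
= 4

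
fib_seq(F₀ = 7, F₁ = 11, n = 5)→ [7, 11, 18, 29, 47]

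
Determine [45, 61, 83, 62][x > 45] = [61, 83, 62]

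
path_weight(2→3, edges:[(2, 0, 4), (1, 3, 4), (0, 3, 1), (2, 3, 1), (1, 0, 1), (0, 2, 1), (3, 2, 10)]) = w(2→3)=1
= 1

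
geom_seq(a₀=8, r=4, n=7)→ [8, 32, 128, 512, 2048, 8192, 32768]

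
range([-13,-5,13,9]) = 26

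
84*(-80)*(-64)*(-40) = -17203200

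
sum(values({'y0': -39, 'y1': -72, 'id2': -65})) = (-39) + (-72) + (-65)
= -176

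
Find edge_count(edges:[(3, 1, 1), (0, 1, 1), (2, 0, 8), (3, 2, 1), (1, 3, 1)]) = 5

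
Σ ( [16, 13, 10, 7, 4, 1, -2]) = 49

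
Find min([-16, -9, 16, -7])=-16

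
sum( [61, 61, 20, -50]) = 92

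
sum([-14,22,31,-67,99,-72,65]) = 64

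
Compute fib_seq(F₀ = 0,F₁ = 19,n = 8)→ F_2 = F_1 + F_0 = 19
F_3 = F_2 + F_1 = 38
F_4 = F_3 + F_2 = 57
...
= [0, 19, 19, 38, 57, 95, 152, 247]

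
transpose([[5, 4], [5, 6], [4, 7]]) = [[5, 5, 4], [4, 6, 7]]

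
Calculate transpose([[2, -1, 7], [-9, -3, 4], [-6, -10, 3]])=[[2, -9, -6], [-1, -3, -10], [7, 4, 3]]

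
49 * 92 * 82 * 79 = 29202824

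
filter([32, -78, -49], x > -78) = [32, -49]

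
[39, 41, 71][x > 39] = keep x where x > 39: 39✗, 41✓, 71✓
= [41, 71]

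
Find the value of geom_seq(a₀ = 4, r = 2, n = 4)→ [4, 8, 16, 32]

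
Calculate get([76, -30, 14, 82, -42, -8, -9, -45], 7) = -45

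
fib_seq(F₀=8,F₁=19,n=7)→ [8, 19, 27, 46, 73, 119, 192]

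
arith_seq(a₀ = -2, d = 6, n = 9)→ [-2, 4, 10, 16, 22, 28, 34, 40, 46]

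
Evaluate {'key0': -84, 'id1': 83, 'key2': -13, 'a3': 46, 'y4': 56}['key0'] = -84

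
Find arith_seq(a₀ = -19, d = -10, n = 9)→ a_0 = -19 + 0*-10 = -19
a_1 = -19 + 1*-10 = -29
a_2 = -19 + 2*-10 = -39
...
= [-19, -29, -39, -49, -59, -69, -79, -89, -99]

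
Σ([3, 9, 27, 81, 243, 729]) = 3 + 9 + 27 + 81 + 243 + 729
= 1092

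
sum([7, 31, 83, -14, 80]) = 187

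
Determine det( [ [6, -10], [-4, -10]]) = -100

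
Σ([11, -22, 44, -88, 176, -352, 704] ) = 11 + -22 + 44 + -88 + 176 + -352 + 704
= 473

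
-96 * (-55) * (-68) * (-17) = 6103680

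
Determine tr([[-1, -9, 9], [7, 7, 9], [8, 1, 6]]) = diagonal: (-1) + 7 + 6
= 12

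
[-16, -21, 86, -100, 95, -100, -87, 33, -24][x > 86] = [95]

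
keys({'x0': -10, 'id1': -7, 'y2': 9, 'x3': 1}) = ['x0', 'id1', 'y2', 'x3']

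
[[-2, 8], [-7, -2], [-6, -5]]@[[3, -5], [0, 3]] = [[-6, 34], [-21, 29], [-18, 15]]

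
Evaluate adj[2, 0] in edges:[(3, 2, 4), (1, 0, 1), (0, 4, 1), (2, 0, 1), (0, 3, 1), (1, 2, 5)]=1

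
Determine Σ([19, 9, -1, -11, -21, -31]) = 19 + 9 + (-1) + (-11) + (-21) + (-31)
= -36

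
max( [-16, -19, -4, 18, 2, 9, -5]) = 18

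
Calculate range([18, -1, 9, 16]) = 19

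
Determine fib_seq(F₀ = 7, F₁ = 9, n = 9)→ F_2 = F_1 + F_0 = 16
F_3 = F_2 + F_1 = 25
F_4 = F_3 + F_2 = 41
...
= [7, 9, 16, 25, 41, 66, 107, 173, 280]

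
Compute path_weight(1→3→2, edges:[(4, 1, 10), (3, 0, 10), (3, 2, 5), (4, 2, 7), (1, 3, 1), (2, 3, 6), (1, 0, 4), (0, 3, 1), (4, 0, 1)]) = w(1→3)=1 + w(3→2)=5
= 6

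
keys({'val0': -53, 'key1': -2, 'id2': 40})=['val0', 'key1', 'id2']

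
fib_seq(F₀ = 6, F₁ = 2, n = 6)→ F_2 = F_1 + F_0 = 8
F_3 = F_2 + F_1 = 10
F_4 = F_3 + F_2 = 18
...
= [6, 2, 8, 10, 18, 28]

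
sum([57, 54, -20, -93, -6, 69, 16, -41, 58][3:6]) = -30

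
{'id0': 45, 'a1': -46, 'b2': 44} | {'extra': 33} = {'id0': 45, 'a1': -46, 'b2': 44, 'extra': 33}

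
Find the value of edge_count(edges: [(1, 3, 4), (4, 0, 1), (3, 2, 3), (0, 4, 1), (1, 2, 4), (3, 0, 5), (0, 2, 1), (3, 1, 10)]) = 8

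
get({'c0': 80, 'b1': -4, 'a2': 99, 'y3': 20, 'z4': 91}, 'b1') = -4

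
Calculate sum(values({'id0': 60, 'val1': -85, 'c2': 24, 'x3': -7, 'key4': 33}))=25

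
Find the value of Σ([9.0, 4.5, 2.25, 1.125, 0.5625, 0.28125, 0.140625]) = 9.0 + 4.5 + 2.25 + 1.125 + 0.5625 + 0.28125 + 0.140625
= 17.859375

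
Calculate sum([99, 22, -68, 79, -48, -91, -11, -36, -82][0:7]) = slice → [99, 22, -68, 79, -48, -91, -11]
99 + 22 + (-68) + 79 + (-48) + (-91) + (-11)
= -18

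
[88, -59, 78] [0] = 88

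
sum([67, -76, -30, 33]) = -6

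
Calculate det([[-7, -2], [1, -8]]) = (-7)*(-8) - (-2)*(1)
= 58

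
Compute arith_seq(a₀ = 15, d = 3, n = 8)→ [15, 18, 21, 24, 27, 30, 33, 36]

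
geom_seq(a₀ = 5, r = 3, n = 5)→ [5, 15, 45, 135, 405]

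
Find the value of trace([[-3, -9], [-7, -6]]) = diagonal: (-3) + (-6)
= -9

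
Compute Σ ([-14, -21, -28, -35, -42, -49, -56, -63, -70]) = -378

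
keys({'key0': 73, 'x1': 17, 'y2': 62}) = ['key0', 'x1', 'y2']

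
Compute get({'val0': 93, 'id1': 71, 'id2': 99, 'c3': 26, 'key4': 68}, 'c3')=26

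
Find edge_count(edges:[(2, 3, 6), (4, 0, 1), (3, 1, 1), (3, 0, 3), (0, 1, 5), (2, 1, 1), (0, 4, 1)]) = 7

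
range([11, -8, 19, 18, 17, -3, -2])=27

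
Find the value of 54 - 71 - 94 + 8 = -103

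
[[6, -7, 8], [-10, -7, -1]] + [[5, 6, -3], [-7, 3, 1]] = [[11, -1, 5], [-17, -4, 0]]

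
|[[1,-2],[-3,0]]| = (1)*(0) - (-2)*(-3)
= -6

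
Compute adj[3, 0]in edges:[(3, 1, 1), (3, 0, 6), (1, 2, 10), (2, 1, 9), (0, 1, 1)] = 6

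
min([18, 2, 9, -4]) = -4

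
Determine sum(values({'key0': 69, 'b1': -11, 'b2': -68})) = -10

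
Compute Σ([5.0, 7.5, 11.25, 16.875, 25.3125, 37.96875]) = 103.90625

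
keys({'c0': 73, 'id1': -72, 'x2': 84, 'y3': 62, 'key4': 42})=['c0', 'id1', 'x2', 'y3', 'key4']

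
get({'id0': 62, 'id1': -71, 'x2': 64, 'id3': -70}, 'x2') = 64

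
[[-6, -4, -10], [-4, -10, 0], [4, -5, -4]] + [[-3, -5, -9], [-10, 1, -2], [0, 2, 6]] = [[-9, -9, -19], [-14, -9, -2], [4, -3, 2]]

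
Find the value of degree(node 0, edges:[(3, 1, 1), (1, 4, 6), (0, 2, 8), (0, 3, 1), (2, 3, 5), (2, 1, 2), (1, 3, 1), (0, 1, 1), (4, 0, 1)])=4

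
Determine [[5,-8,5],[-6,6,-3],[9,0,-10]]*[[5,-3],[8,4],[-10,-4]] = C[0][0] = (5)*(5) + (-8)*(8) + (5)*(-10) = -89
C[0][1] = (5)*(-3) + (-8)*(4) + (5)*(-4) = -67
C[1][0] = (-6)*(5) + (6)*(8) + (-3)*(-10) = 48
C[1][1] = (-6)*(-3) + (6)*(4) + (-3)*(-4) = 54
C[2][0] = (9)*(5) + (0)*(8) + (-10)*(-10) = 145
C[2][1] = (9)*(-3) + (0)*(4) + (-10)*(-4) = 13
= [[-89, -67], [48, 54], [145, 13]]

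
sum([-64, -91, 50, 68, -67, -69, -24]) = -197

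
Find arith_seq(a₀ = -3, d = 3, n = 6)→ a_0 = -3 + 0*3 = -3
a_1 = -3 + 1*3 = 0
a_2 = -3 + 2*3 = 3
...
= [-3, 0, 3, 6, 9, 12]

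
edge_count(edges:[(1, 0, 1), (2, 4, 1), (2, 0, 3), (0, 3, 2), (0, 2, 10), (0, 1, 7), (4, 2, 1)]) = 7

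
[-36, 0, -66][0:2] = [-36, 0]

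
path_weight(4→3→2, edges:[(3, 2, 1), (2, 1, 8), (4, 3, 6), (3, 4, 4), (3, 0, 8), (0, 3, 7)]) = w(4→3)=6 + w(3→2)=1
= 7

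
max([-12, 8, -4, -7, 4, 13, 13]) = 13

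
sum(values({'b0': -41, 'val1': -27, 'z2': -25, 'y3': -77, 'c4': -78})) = -248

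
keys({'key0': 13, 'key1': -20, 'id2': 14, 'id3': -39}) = ['key0', 'key1', 'id2', 'id3']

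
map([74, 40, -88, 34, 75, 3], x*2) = [148, 80, -176, 68, 150, 6]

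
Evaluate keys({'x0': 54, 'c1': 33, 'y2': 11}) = ['x0', 'c1', 'y2']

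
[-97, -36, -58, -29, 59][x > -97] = [-36, -58, -29, 59]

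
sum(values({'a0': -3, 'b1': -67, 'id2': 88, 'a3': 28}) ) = (-3) + (-67) + 88 + 28
= 46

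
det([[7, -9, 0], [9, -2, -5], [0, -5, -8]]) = -711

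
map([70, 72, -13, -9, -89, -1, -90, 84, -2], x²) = [4900, 5184, 169, 81, 7921, 1, 8100, 7056, 4]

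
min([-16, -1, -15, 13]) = -16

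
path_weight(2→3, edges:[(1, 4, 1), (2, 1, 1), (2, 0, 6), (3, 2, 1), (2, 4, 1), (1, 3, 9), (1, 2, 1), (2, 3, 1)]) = 1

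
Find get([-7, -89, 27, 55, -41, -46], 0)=-7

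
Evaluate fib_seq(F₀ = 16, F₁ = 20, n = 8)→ F_2 = F_1 + F_0 = 36
F_3 = F_2 + F_1 = 56
F_4 = F_3 + F_2 = 92
...
= [16, 20, 36, 56, 92, 148, 240, 388]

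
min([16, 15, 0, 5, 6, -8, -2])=-8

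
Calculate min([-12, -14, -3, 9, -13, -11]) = -14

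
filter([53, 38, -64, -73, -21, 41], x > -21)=[53, 38, 41]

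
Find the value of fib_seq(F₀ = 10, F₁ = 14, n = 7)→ [10, 14, 24, 38, 62, 100, 162]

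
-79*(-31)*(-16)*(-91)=3565744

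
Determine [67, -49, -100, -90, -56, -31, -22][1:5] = [-49, -100, -90, -56]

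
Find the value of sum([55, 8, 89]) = 152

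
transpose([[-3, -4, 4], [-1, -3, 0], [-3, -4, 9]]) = [[-3, -1, -3], [-4, -3, -4], [4, 0, 9]]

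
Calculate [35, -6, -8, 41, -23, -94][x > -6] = [35, 41]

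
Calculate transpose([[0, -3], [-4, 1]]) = [[0, -4], [-3, 1]]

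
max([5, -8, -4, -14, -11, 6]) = 6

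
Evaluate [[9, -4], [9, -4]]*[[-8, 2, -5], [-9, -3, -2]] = C[0][0] = (9)*(-8) + (-4)*(-9) = -36
C[0][1] = (9)*(2) + (-4)*(-3) = 30
C[0][2] = (9)*(-5) + (-4)*(-2) = -37
C[1][0] = (9)*(-8) + (-4)*(-9) = -36
C[1][1] = (9)*(2) + (-4)*(-3) = 30
C[1][2] = (9)*(-5) + (-4)*(-2) = -37
= [[-36, 30, -37], [-36, 30, -37]]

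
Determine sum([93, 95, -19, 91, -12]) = 248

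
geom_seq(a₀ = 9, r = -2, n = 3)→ [9, -18, 36]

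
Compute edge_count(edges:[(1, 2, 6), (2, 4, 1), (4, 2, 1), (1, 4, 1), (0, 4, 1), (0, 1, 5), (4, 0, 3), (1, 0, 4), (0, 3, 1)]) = 9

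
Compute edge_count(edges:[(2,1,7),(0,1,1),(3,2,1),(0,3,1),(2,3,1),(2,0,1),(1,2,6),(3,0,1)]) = 8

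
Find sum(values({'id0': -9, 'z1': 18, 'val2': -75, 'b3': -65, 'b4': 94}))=-37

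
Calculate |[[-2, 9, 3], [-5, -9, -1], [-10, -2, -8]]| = -650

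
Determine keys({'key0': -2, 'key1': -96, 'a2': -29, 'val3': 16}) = ['key0', 'key1', 'a2', 'val3']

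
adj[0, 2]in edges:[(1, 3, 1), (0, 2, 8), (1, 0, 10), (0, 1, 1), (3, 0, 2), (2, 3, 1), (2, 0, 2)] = 8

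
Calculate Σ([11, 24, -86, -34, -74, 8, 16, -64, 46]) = -153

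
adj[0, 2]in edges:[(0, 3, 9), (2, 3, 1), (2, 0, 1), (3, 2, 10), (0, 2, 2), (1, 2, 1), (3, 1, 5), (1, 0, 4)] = 2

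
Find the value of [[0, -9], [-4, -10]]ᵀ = [[0, -4], [-9, -10]]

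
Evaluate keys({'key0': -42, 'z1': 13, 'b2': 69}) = ['key0', 'z1', 'b2']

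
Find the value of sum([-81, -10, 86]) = (-81) + (-10) + 86
= -5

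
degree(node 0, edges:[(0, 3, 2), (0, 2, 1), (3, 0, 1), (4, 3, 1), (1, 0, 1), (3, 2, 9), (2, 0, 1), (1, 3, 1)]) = 5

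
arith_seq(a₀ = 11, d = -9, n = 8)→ a_0 = 11 + 0*-9 = 11
a_1 = 11 + 1*-9 = 2
a_2 = 11 + 2*-9 = -7
...
= [11, 2, -7, -16, -25, -34, -43, -52]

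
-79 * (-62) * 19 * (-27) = -2512674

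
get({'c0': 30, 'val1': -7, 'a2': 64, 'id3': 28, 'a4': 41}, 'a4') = 41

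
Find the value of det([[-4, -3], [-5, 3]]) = (-4)*(3) - (-3)*(-5)
= -27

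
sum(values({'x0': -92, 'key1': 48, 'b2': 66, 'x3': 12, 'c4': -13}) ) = 21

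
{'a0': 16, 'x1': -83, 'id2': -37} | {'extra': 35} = {'a0': 16, 'x1': -83, 'id2': -37, 'extra': 35}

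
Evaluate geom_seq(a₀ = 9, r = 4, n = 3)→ [9, 36, 144]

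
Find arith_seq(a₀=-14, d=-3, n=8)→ a_0 = -14 + 0*-3 = -14
a_1 = -14 + 1*-3 = -17
a_2 = -14 + 2*-3 = -20
...
= [-14, -17, -20, -23, -26, -29, -32, -35]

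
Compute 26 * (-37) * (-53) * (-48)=-2447328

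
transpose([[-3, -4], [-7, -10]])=[[-3, -7], [-4, -10]]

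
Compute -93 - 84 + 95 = -82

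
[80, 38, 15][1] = 38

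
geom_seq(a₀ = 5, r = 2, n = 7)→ a_0 = 5*2^0 = 5
a_1 = 5*2^1 = 10
a_2 = 5*2^2 = 20
...
= [5, 10, 20, 40, 80, 160, 320]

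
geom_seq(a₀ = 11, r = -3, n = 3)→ a_0 = 11*(-3)^0 = 11
a_1 = 11*(-3)^1 = -33
a_2 = 11*(-3)^2 = 99
= [11, -33, 99]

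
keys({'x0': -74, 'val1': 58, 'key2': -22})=['x0', 'val1', 'key2']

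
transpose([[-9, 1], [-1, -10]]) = [[-9, -1], [1, -10]]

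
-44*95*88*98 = -36048320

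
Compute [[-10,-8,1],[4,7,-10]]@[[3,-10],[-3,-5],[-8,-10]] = [[-14, 130], [71, 25]]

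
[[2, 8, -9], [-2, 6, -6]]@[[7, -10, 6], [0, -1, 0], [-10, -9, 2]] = [[104, 53, -6], [46, 68, -24]]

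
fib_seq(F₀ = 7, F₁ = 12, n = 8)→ F_2 = F_1 + F_0 = 19
F_3 = F_2 + F_1 = 31
F_4 = F_3 + F_2 = 50
...
= [7, 12, 19, 31, 50, 81, 131, 212]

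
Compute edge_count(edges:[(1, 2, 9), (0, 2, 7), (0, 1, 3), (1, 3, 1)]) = 4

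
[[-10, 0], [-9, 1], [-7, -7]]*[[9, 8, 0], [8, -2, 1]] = [[-90, -80, 0], [-73, -74, 1], [-119, -42, -7]]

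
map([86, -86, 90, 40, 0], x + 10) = 86+10=96, -86+10=-76, 90+10=100, 40+10=50, 0+10=10
= [96, -76, 100, 50, 10]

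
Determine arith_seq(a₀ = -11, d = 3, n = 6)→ [-11, -8, -5, -2, 1, 4]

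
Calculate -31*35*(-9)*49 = 478485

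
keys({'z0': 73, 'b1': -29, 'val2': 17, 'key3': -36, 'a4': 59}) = ['z0', 'b1', 'val2', 'key3', 'a4']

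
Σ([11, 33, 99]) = 11 + 33 + 99
= 143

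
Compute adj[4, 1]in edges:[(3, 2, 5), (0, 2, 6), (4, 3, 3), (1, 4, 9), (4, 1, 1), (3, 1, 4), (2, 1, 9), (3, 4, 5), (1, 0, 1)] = 1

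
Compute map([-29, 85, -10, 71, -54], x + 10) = [-19, 95, 0, 81, -44]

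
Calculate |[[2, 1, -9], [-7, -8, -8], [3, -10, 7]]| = (1)*(2)*det([[-8, -8], [-10, 7]]) + (-1)*(1)*det([[-7, -8], [3, 7]]) + (1)*(-9)*det([[-7, -8], [3, -10]])
= -272 + 25 + -846
= -1093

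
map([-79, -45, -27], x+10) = -79+10=-69, -45+10=-35, -27+10=-17
= [-69, -35, -17]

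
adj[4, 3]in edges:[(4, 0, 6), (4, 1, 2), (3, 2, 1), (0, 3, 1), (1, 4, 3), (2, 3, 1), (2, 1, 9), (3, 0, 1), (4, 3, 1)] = 1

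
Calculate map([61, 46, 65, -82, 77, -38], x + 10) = [71, 56, 75, -72, 87, -28]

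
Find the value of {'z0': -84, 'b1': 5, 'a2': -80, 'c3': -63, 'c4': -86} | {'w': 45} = {'z0': -84, 'b1': 5, 'a2': -80, 'c3': -63, 'c4': -86, 'w': 45}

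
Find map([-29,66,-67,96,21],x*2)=-29*2=-58, 66*2=132, -67*2=-134, 96*2=192, 21*2=42
= [-58, 132, -134, 192, 42]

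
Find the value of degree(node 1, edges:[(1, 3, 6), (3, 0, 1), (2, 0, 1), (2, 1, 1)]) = 2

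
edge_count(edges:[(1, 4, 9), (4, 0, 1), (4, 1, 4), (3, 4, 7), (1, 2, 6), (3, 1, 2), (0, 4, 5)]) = 7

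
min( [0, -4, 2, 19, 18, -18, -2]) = -18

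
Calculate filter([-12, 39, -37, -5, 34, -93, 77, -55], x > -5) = [39, 34, 77]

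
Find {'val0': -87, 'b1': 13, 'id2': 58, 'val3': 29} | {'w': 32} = {'val0': -87, 'b1': 13, 'id2': 58, 'val3': 29, 'w': 32}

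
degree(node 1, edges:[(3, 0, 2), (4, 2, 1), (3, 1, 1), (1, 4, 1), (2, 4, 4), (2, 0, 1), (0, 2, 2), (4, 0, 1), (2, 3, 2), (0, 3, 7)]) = incident: (3,1), (1,4)
= 2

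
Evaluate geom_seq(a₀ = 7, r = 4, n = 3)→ a_0 = 7*4^0 = 7
a_1 = 7*4^1 = 28
a_2 = 7*4^2 = 112
= [7, 28, 112]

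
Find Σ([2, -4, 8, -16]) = 2 + -4 + 8 + -16
= -10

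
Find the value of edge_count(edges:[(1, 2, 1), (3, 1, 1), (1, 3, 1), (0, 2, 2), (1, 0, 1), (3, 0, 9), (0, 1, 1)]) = 7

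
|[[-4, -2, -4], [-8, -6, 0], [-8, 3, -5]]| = (1)*(-4)*det([[-6, 0], [3, -5]]) + (-1)*(-2)*det([[-8, 0], [-8, -5]]) + (1)*(-4)*det([[-8, -6], [-8, 3]])
= -120 + 80 + 288
= 248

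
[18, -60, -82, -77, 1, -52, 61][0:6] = [18, -60, -82, -77, 1, -52]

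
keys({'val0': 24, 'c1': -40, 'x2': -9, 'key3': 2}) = ['val0', 'c1', 'x2', 'key3']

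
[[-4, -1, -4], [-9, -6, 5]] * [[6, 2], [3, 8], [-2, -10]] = [[-19, 24], [-82, -116]]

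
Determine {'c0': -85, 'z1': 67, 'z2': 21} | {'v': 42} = {'c0': -85, 'z1': 67, 'z2': 21, 'v': 42}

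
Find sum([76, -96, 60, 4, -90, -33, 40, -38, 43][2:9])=slice → [60, 4, -90, -33, 40, -38, 43]
60 + 4 + (-90) + (-33) + 40 + (-38) + 43
= -14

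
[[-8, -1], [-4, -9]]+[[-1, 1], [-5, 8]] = [[-9, 0], [-9, -1]]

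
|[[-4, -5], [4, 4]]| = (-4)*(4) - (-5)*(4)
= 4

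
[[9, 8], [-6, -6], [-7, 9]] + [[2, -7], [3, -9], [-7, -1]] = [[11, 1], [-3, -15], [-14, 8]]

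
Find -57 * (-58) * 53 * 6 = 1051308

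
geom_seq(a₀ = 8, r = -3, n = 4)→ [8, -24, 72, -216]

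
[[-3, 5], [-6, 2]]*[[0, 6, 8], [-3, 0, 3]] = C[0][0] = (-3)*(0) + (5)*(-3) = -15
C[0][1] = (-3)*(6) + (5)*(0) = -18
C[0][2] = (-3)*(8) + (5)*(3) = -9
C[1][0] = (-6)*(0) + (2)*(-3) = -6
C[1][1] = (-6)*(6) + (2)*(0) = -36
C[1][2] = (-6)*(8) + (2)*(3) = -42
= [[-15, -18, -9], [-6, -36, -42]]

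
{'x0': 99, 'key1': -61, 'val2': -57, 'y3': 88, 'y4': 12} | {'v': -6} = {'x0': 99, 'key1': -61, 'val2': -57, 'y3': 88, 'y4': 12, 'v': -6}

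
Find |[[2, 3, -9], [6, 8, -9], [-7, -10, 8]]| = (1)*(2)*det([[8, -9], [-10, 8]]) + (-1)*(3)*det([[6, -9], [-7, 8]]) + (1)*(-9)*det([[6, 8], [-7, -10]])
= -52 + 45 + 36
= 29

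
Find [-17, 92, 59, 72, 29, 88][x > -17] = keep x where x > -17: -17✗, 92✓, 59✓, 72✓, 29✓, 88✓
= [92, 59, 72, 29, 88]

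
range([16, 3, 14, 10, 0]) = 16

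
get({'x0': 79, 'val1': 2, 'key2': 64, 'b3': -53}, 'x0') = 79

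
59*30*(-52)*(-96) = 8835840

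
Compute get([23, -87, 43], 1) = -87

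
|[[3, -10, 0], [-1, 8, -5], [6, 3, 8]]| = (1)*(3)*det([[8, -5], [3, 8]]) + (-1)*(-10)*det([[-1, -5], [6, 8]]) + (1)*(0)*det([[-1, 8], [6, 3]])
= 237 + 220 + 0
= 457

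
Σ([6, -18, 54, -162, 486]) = 366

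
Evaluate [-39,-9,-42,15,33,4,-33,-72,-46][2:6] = [-42, 15, 33, 4]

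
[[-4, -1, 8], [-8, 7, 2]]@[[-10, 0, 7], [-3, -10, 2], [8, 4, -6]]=C[0][0] = (-4)*(-10) + (-1)*(-3) + (8)*(8) = 107
C[0][1] = (-4)*(0) + (-1)*(-10) + (8)*(4) = 42
C[0][2] = (-4)*(7) + (-1)*(2) + (8)*(-6) = -78
C[1][0] = (-8)*(-10) + (7)*(-3) + (2)*(8) = 75
C[1][1] = (-8)*(0) + (7)*(-10) + (2)*(4) = -62
C[1][2] = (-8)*(7) + (7)*(2) + (2)*(-6) = -54
= [[107, 42, -78], [75, -62, -54]]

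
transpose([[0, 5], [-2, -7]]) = [[0, -2], [5, -7]]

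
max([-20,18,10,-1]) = 18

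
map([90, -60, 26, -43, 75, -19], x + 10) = 90+10=100, -60+10=-50, 26+10=36, -43+10=-33, 75+10=85, -19+10=-9
= [100, -50, 36, -33, 85, -9]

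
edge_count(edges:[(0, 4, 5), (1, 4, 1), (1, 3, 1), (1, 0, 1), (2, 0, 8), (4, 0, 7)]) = 6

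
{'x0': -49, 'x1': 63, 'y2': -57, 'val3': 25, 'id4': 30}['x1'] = 63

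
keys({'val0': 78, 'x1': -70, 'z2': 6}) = ['val0', 'x1', 'z2']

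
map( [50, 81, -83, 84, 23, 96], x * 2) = 50*2=100, 81*2=162, -83*2=-166, 84*2=168, 23*2=46, 96*2=192
= [100, 162, -166, 168, 46, 192]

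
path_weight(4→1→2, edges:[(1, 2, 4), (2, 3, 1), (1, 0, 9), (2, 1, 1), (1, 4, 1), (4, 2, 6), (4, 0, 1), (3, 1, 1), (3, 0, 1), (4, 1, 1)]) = w(4→1)=1 + w(1→2)=4
= 5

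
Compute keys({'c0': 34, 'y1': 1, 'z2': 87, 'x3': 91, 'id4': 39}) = ['c0', 'y1', 'z2', 'x3', 'id4']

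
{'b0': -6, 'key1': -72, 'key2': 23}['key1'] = -72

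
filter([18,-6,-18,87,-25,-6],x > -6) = [18, 87]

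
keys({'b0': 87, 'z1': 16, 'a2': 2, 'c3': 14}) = ['b0', 'z1', 'a2', 'c3']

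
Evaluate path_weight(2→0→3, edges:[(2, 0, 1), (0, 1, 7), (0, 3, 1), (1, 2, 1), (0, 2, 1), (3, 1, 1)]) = 2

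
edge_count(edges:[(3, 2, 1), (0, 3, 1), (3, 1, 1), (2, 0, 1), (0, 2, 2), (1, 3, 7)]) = 6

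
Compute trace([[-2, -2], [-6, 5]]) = diagonal: (-2) + 5
= 3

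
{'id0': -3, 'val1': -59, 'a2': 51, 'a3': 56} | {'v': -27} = {'id0': -3, 'val1': -59, 'a2': 51, 'a3': 56, 'v': -27}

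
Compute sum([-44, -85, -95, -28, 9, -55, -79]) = (-44) + (-85) + (-95) + (-28) + 9 + (-55) + (-79)
= -377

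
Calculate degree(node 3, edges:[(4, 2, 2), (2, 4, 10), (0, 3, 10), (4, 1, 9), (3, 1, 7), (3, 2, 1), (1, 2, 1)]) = incident: (0,3), (3,1), (3,2)
= 3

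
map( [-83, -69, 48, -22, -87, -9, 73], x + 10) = [-73, -59, 58, -12, -77, 1, 83]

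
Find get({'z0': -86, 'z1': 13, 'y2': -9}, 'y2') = -9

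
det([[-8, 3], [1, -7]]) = (-8)*(-7) - (3)*(1)
= 53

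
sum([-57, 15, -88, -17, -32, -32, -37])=(-57) + 15 + (-88) + (-17) + (-32) + (-32) + (-37)
= -248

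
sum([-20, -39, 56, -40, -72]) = -115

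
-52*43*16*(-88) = 3148288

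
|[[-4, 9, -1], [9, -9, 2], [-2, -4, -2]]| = 76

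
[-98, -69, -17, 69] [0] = -98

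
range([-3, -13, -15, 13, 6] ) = 28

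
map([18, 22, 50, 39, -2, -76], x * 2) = [36, 44, 100, 78, -4, -152]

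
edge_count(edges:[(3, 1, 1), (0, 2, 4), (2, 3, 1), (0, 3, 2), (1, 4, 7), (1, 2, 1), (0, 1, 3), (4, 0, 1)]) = 8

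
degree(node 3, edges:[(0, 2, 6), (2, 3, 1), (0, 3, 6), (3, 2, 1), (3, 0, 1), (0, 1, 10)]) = 4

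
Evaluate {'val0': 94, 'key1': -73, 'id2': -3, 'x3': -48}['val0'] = 94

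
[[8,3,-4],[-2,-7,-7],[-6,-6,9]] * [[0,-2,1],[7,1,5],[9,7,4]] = [[-15, -41, 7], [-112, -52, -65], [39, 69, 0]]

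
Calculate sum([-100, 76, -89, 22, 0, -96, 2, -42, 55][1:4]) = slice → [76, -89, 22]
76 + (-89) + 22
= 9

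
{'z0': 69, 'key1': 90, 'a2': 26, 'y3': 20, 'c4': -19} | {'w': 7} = {'z0': 69, 'key1': 90, 'a2': 26, 'y3': 20, 'c4': -19, 'w': 7}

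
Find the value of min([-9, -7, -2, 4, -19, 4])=-19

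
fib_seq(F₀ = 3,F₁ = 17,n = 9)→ F_2 = F_1 + F_0 = 20
F_3 = F_2 + F_1 = 37
F_4 = F_3 + F_2 = 57
...
= [3, 17, 20, 37, 57, 94, 151, 245, 396]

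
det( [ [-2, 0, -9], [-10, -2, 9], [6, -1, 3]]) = -204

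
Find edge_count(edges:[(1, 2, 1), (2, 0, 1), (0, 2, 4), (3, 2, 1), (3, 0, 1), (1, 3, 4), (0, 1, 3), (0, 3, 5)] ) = 8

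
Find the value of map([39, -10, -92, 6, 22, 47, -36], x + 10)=[49, 0, -82, 16, 32, 57, -26]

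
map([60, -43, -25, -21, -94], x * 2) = [120, -86, -50, -42, -188]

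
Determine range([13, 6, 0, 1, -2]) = 15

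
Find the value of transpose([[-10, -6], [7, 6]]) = [[-10, 7], [-6, 6]]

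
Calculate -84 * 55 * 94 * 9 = -3908520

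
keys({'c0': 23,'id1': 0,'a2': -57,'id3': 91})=['c0', 'id1', 'a2', 'id3']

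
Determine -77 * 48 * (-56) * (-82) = -16972032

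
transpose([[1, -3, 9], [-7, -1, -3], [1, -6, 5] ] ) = [[1, -7, 1], [-3, -1, -6], [9, -3, 5]]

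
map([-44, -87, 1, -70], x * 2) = [-88, -174, 2, -140]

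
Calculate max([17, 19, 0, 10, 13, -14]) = 19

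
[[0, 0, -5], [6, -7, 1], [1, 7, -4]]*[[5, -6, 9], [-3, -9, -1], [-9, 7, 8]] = C[0][0] = (0)*(5) + (0)*(-3) + (-5)*(-9) = 45
C[0][1] = (0)*(-6) + (0)*(-9) + (-5)*(7) = -35
C[0][2] = (0)*(9) + (0)*(-1) + (-5)*(8) = -40
C[1][0] = (6)*(5) + (-7)*(-3) + (1)*(-9) = 42
C[1][1] = (6)*(-6) + (-7)*(-9) + (1)*(7) = 34
C[1][2] = (6)*(9) + (-7)*(-1) + (1)*(8) = 69
... (3 more cells)
= [[45, -35, -40], [42, 34, 69], [20, -97, -30]]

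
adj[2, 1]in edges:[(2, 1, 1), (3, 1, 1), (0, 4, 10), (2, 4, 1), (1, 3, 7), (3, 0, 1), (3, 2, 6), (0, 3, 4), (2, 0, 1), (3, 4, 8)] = 1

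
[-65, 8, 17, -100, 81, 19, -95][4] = 81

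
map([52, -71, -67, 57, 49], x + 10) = [62, -61, -57, 67, 59]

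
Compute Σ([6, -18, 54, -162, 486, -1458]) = 6 + -18 + 54 + -162 + 486 + -1458
= -1092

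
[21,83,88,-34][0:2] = [21, 83]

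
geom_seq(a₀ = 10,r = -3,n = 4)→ [10, -30, 90, -270]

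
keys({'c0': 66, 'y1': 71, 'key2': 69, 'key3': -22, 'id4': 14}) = ['c0', 'y1', 'key2', 'key3', 'id4']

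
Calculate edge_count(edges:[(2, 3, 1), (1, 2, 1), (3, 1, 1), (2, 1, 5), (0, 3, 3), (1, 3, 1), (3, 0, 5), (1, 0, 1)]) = 8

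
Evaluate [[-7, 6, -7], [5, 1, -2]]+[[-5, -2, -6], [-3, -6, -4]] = [[-12, 4, -13], [2, -5, -6]]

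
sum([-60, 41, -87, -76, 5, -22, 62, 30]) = (-60) + 41 + (-87) + (-76) + 5 + (-22) + 62 + 30
= -107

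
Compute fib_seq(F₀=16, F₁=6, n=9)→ F_2 = F_1 + F_0 = 22
F_3 = F_2 + F_1 = 28
F_4 = F_3 + F_2 = 50
...
= [16, 6, 22, 28, 50, 78, 128, 206, 334]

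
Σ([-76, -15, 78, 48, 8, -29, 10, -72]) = (-76) + (-15) + 78 + 48 + 8 + (-29) + 10 + (-72)
= -48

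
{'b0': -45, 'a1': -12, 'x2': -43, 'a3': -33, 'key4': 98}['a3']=-33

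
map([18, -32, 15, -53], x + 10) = 18+10=28, -32+10=-22, 15+10=25, -53+10=-43
= [28, -22, 25, -43]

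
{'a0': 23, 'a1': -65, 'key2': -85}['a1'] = -65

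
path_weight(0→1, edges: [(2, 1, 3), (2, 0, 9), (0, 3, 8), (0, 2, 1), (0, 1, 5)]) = w(0→1)=5
= 5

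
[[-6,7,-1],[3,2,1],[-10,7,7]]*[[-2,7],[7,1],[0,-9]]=[[61, -26], [8, 14], [69, -126]]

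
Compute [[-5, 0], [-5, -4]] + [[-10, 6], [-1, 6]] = [[-15, 6], [-6, 2]]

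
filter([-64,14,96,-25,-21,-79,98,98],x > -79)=keep x where x > -79: -64✓, 14✓, 96✓, -25✓, -21✓, -79✗, 98✓, 98✓
= [-64, 14, 96, -25, -21, 98, 98]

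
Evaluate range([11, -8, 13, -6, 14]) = 22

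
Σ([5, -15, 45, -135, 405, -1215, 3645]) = 5 + -15 + 45 + -135 + 405 + -1215 + 3645
= 2735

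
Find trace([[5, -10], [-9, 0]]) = 5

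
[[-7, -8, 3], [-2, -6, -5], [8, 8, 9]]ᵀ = [[-7, -2, 8], [-8, -6, 8], [3, -5, 9]]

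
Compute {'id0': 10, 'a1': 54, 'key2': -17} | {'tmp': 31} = {'id0': 10, 'a1': 54, 'key2': -17, 'tmp': 31}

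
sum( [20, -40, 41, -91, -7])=-77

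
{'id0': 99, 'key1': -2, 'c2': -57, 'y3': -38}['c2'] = -57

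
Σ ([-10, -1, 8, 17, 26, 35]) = (-10) + (-1) + 8 + 17 + 26 + 35
= 75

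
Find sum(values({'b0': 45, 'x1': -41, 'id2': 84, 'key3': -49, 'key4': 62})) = 101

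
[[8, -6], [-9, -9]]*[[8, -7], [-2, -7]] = C[0][0] = (8)*(8) + (-6)*(-2) = 76
C[0][1] = (8)*(-7) + (-6)*(-7) = -14
C[1][0] = (-9)*(8) + (-9)*(-2) = -54
C[1][1] = (-9)*(-7) + (-9)*(-7) = 126
= [[76, -14], [-54, 126]]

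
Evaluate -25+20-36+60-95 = -76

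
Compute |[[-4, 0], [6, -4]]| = 16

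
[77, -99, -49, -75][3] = -75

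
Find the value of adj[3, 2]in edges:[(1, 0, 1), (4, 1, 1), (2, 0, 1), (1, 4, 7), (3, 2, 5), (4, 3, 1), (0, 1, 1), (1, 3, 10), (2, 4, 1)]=5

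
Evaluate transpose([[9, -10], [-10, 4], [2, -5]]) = [[9, -10, 2], [-10, 4, -5]]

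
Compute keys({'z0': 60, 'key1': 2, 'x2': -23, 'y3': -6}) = ['z0', 'key1', 'x2', 'y3']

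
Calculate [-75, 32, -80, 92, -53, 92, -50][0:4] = [-75, 32, -80, 92]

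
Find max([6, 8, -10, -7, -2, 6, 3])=8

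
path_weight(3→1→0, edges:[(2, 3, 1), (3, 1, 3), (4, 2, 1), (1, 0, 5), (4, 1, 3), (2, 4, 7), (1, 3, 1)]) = 8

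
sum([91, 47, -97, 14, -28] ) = 91 + 47 + (-97) + 14 + (-28)
= 27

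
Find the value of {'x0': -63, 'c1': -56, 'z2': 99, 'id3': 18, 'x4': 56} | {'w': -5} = {'x0': -63, 'c1': -56, 'z2': 99, 'id3': 18, 'x4': 56, 'w': -5}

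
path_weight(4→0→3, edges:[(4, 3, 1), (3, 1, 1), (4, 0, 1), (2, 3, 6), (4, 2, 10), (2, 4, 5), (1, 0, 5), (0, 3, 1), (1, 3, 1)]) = 2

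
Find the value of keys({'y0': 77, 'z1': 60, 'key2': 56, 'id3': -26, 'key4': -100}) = ['y0', 'z1', 'key2', 'id3', 'key4']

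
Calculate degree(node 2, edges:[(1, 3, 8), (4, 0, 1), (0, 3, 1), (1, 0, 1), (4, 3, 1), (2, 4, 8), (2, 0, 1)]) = incident: (2,4), (2,0)
= 2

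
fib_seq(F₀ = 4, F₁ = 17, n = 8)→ [4, 17, 21, 38, 59, 97, 156, 253]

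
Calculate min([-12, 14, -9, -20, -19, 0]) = -20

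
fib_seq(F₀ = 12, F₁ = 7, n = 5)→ [12, 7, 19, 26, 45]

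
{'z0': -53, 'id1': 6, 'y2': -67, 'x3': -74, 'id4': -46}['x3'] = -74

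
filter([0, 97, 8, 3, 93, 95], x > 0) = [97, 8, 3, 93, 95]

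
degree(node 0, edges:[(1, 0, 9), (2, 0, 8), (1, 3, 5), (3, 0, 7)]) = 3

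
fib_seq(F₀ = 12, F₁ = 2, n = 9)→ F_2 = F_1 + F_0 = 14
F_3 = F_2 + F_1 = 16
F_4 = F_3 + F_2 = 30
...
= [12, 2, 14, 16, 30, 46, 76, 122, 198]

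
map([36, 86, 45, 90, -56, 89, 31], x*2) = [72, 172, 90, 180, -112, 178, 62]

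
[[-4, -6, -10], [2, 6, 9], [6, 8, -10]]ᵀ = [[-4, 2, 6], [-6, 6, 8], [-10, 9, -10]]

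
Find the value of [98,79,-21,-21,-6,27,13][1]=79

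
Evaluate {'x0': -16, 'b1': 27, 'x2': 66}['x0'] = -16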